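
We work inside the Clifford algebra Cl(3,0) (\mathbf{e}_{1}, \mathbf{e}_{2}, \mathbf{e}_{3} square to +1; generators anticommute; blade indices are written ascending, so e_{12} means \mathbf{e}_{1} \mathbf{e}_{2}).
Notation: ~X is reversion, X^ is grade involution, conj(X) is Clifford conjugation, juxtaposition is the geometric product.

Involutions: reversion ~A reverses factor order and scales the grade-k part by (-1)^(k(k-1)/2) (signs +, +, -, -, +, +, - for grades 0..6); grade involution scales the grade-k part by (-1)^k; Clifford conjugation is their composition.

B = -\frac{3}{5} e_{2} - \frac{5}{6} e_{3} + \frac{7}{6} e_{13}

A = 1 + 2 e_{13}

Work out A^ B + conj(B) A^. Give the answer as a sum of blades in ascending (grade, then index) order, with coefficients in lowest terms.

first term: -\frac{7}{3} - \frac{5}{3} e_{1} - \frac{3}{5} e_{2} - \frac{5}{6} e_{3} + \frac{7}{6} e_{13} + \frac{6}{5} e_{123}
second term: \frac{7}{3} - \frac{5}{3} e_{1} + \frac{3}{5} e_{2} + \frac{5}{6} e_{3} - \frac{7}{6} e_{13} - \frac{6}{5} e_{123}
Answer: -\frac{10}{3} e_{1}


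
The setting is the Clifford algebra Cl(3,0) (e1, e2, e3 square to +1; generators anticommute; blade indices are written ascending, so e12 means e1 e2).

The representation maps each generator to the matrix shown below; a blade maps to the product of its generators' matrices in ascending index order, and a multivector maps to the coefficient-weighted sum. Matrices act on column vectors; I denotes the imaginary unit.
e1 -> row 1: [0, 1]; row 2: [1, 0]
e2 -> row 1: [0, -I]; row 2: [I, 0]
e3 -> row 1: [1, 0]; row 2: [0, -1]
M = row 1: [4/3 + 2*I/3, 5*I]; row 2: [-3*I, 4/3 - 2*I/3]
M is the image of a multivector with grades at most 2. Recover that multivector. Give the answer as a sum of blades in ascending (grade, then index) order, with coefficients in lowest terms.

Method: 1, rho(e1), rho(e2), rho(e3) form a trace-orthogonal basis of the 2x2 complex matrices (tr(X Y) = 2 if X = Y, else 0), so M = m0*1 + m1*rho(e1) + m2*rho(e2) + m3*rho(e3) with m0 = tr(M)/2 = 4/3, m1 = tr(M rho(e1))/2 = I, m2 = tr(M rho(e2))/2 = -4, m3 = tr(M rho(e3))/2 = 2*I/3.
Multiplying table entries, the bivector images are rho(e12) = I*rho(e3), rho(e13) = -I*rho(e2), rho(e23) = I*rho(e1); with real blade coefficients the real parts of m0..m3 are the coefficients of 1, e1, e2, e3 and the imaginary parts give the bivectors (e23: Im m1, e13: -Im m2, e12: Im m3).
Answer: 4/3 - 4*e2 + 2/3*e12 + e23


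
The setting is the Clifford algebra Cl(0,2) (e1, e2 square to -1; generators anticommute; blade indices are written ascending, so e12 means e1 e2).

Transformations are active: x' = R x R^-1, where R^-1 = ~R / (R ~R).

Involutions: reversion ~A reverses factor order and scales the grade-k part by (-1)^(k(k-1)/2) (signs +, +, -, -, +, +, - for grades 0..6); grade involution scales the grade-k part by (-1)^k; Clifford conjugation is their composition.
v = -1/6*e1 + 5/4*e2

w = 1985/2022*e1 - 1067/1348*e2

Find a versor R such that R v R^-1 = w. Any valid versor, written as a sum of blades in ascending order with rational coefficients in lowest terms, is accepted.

Equal squares first: v^2 = w^2 = -229/144. Then v + w = 824/1011*e1 + 309/674*e2 is a versor taking v to w, provided it is invertible.
Answer: 824/1011*e1 + 309/674*e2


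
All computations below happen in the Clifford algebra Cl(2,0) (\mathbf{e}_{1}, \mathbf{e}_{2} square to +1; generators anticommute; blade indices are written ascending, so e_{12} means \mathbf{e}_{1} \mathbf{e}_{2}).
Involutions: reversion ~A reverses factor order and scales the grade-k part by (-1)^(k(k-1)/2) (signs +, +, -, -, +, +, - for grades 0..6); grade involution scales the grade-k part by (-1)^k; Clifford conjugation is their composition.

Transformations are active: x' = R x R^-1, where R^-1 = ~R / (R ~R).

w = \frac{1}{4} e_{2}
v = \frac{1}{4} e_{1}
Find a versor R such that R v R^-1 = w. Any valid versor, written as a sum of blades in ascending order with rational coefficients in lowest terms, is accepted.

R = v + w = \frac{1}{4} e_{1} + \frac{1}{4} e_{2} works: the equal norms (\frac{1}{16}) guarantee its sandwich swaps v into w.
Answer: \frac{1}{4} e_{1} + \frac{1}{4} e_{2}


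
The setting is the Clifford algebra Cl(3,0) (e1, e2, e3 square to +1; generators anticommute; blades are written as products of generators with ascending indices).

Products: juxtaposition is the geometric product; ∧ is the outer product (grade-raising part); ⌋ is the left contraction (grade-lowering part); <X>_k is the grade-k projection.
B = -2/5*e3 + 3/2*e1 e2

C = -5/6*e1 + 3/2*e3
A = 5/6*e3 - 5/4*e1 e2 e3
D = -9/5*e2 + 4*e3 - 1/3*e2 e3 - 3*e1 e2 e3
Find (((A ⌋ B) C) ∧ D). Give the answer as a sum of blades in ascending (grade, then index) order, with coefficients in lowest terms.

step 1: -1/3
step 2: 5/18*e1 - 1/2*e3
step 3: -1/2*e1 e2 + 10/9*e1 e3 - 9/10*e2 e3 - 5/54*e1 e2 e3
Answer: -1/2*e1 e2 + 10/9*e1 e3 - 9/10*e2 e3 - 5/54*e1 e2 e3


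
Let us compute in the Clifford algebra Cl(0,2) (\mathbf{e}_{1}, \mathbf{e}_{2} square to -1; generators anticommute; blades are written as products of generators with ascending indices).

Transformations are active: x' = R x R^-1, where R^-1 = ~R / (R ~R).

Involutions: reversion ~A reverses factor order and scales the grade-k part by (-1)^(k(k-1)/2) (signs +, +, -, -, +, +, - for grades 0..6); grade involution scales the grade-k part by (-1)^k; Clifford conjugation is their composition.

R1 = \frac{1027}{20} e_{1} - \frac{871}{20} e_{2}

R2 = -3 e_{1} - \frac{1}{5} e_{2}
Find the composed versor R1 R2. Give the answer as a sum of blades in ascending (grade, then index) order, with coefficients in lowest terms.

Distribute over the terms of R1 (each basis-blade product reordered to ascending indices, repeated generators contracted through their squares):
(\frac{1027}{20} e_{1}) R2 = \frac{3081}{20} - \frac{1027}{100} e_{1} e_{2}
(-\frac{871}{20} e_{2}) R2 = -\frac{871}{100} - \frac{2613}{20} e_{1} e_{2}
Summing the partial products and collecting blades:
Answer: \frac{7267}{50} - \frac{3523}{25} e_{1} e_{2}


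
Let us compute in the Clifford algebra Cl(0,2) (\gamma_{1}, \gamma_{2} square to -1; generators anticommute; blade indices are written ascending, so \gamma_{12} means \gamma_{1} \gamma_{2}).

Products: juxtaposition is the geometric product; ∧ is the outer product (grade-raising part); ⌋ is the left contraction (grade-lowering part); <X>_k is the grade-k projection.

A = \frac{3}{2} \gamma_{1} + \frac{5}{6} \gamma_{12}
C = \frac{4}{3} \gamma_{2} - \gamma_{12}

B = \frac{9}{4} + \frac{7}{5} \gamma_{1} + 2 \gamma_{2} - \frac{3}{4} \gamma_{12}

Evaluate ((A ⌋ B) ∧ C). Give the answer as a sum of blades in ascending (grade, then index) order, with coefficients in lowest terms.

step 1: -\frac{59}{40} + \frac{9}{8} \gamma_{2}
step 2: -\frac{59}{30} \gamma_{2} + \frac{59}{40} \gamma_{12}
Answer: -\frac{59}{30} \gamma_{2} + \frac{59}{40} \gamma_{12}


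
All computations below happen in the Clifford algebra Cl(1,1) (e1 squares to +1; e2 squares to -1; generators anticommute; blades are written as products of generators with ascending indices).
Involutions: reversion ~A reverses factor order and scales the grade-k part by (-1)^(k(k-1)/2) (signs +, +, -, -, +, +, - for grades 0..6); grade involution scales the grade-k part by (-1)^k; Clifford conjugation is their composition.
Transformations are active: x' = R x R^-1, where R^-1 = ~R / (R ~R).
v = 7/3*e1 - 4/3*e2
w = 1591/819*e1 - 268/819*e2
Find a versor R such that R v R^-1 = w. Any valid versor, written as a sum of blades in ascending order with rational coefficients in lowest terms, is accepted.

Key observation: q(v) = q(w) = 11/3 (sandwiches preserve the norm), so R = v + w = 3502/819*e1 - 1360/819*e2 works whenever it is invertible — the component of v along it is kept and (v - w)/2 reverses, sending v to w.
Answer: 3502/819*e1 - 1360/819*e2


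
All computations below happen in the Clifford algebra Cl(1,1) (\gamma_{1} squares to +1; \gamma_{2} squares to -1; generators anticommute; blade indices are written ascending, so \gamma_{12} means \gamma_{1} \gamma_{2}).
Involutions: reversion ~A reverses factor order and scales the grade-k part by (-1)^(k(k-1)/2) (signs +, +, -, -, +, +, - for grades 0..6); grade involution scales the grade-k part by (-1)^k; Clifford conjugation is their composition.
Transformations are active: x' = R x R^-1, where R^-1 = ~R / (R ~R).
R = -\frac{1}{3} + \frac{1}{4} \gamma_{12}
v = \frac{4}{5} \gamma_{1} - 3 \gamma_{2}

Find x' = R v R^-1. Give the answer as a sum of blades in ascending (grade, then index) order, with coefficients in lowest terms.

~R = -\frac{1}{3} - \frac{1}{4} \gamma_{12}, and R ~R = \frac{7}{144}, so R^-1 = ~R / (\frac{7}{144}).
R v = \frac{29}{60} \gamma_{1} + \frac{4}{5} \gamma_{2}
Answer: -\frac{52}{7} \gamma_{1} - \frac{279}{35} \gamma_{2}


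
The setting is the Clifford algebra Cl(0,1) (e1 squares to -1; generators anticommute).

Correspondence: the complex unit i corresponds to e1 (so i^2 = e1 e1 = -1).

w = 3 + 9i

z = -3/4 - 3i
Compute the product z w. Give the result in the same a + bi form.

In blades: z = -3/4 - 3*e1, w = 3 + 9*e1.
Distribute z over w term by term (generator squares from the signature, products reordered to ascending indices): (-3/4)*w = -9/4 - 27/4*e1; (-3*e1)*w = 27 - 9*e1.
Sum: 99/4 - 63/4*e1; translating back through the correspondence:
Answer: 99/4 - 63/4*i


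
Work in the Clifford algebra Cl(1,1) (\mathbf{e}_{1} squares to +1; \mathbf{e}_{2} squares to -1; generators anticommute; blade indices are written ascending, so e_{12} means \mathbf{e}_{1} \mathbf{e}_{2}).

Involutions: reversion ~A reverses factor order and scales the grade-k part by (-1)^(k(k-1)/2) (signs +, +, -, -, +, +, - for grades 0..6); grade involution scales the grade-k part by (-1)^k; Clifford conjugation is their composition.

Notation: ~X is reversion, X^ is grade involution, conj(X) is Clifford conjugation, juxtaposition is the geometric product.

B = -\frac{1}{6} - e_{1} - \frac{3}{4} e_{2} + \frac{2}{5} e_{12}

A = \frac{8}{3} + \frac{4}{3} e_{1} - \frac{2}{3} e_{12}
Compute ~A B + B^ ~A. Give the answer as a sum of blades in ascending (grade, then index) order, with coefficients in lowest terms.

first term: -\frac{68}{45} - \frac{43}{18} e_{1} - \frac{4}{5} e_{2} - \frac{2}{45} e_{12}
second term: \frac{52}{45} + \frac{53}{18} e_{1} + \frac{32}{15} e_{2} - \frac{2}{45} e_{12}
Answer: -\frac{16}{45} + \frac{5}{9} e_{1} + \frac{4}{3} e_{2} - \frac{4}{45} e_{12}


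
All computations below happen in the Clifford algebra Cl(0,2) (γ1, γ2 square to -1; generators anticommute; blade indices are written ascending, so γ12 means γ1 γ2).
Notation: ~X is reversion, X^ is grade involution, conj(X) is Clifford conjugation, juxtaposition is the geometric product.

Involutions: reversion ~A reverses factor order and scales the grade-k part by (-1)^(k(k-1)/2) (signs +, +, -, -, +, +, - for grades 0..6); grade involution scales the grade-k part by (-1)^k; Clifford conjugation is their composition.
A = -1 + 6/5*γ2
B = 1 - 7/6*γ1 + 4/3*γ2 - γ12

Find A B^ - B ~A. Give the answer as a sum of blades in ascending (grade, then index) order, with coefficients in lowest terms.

first term: 3/5 - 71/30*γ1 + 38/15*γ2 - 2/5*γ12
second term: -13/5 + 71/30*γ1 - 2/15*γ2 - 2/5*γ12
Answer: 16/5 - 71/15*γ1 + 8/3*γ2


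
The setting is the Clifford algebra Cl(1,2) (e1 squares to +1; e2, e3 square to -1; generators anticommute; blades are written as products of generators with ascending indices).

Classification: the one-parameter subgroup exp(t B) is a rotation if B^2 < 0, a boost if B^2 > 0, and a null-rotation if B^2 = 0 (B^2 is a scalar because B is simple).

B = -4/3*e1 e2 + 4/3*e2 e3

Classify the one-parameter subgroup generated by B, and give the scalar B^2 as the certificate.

B^2 term by term: the squares give (-4/3)^2*(e1 e2)^2 + (4/3)^2*(e2 e3)^2 = 16/9*(+1) + 16/9*(-1) = 0 (each basis 2-blade squares to minus the product of its generators' squares); cross terms between blades sharing an index anticommute and cancel. So B^2 = 0.
Answer: null-rotation, certificate B^2 = 0. Check the certificate: B^2 = 0, and that sign is decisive whatever form B takes.


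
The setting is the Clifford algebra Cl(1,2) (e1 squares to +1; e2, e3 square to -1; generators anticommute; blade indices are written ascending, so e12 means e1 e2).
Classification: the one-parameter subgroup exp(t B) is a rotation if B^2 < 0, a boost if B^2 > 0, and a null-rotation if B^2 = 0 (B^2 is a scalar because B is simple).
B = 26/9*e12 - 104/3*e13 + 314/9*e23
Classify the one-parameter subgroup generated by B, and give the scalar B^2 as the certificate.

B^2 term by term: the squares give (26/9)^2*(e12)^2 + (-104/3)^2*(e13)^2 + (314/9)^2*(e23)^2 = 676/81*(+1) + 10816/9*(+1) + 98596/81*(-1) = -64/9 (each basis 2-blade squares to minus the product of its generators' squares); cross terms between blades sharing an index anticommute and cancel. So B^2 = -64/9.
Answer: rotation, certificate B^2 = -64/9. Note: conjugating B changes its blade decomposition but never the scalar B^2 = -64/9, whose sign settles the classification.


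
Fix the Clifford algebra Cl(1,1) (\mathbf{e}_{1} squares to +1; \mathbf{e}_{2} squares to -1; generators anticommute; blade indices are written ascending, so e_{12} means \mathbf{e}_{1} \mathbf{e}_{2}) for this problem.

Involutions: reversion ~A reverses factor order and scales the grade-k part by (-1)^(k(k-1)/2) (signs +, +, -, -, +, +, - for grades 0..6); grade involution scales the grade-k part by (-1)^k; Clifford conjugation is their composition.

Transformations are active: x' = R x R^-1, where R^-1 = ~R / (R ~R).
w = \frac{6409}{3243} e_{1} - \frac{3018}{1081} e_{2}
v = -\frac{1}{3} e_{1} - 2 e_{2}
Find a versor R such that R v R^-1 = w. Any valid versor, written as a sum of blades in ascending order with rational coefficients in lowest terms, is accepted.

R = v + w = \frac{1776}{1081} e_{1} - \frac{5180}{1081} e_{2} works: the equal norms (-\frac{35}{9}) guarantee its sandwich swaps v into w.
Answer: \frac{1776}{1081} e_{1} - \frac{5180}{1081} e_{2}


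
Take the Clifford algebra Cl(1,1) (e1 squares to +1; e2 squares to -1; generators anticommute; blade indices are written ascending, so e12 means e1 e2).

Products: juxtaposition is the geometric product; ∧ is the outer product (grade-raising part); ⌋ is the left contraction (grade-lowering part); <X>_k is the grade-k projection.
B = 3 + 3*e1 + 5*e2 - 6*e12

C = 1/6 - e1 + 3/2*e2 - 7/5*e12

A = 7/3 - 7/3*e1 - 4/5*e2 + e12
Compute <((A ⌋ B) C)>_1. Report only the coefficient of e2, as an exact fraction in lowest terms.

step 1: -2 + 59/5*e1 + 77/3*e2 - 14*e12
step 2: -931/30 - 329/30*e1 - 13159/450*e2 + 263/6*e12
step 3: -329/30*e1 - 13159/450*e2
Answer: -13159/450


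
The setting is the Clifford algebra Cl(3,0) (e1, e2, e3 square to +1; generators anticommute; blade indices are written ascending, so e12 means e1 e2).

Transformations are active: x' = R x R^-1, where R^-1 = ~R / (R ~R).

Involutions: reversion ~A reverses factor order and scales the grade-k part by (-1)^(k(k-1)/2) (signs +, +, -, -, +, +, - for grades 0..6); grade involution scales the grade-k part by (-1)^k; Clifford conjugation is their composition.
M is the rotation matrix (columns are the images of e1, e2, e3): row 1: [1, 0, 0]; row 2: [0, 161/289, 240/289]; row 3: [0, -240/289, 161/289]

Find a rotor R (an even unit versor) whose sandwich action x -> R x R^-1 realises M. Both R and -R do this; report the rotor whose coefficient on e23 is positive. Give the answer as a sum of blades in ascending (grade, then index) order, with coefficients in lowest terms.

Method: write R = a + b12*e12 + b13*e13 + b23*e23 with a^2 + b12^2 + b13^2 + b23^2 = 1 (so R^-1 = ~R). Expanding the columns R e_j ~R gives tr M = 4a^2 - 1 and, from the antisymmetric part, M21 - M12 = -4a*b12, M13 - M31 = 4a*b13, M32 - M23 = -4a*b23.
Here tr M = 611/289, so a^2 = (1 + tr M)/4 = 225/289 and a = ±15/17. Taking a = 15/17: M21 - M12 = 0, M13 - M31 = 0, M32 - M23 = -480/289, giving b12 = 0, b13 = 0, b23 = 8/17, i.e. R = 15/17 + 8/17*e23.
Its e23 coefficient is already positive.
Answer: 15/17 + 8/17*e23. Sheet selection: the two-to-one cover makes ±R indistinguishable at the matrix level (trace 611/289), so uniqueness comes from the required sign on e23.


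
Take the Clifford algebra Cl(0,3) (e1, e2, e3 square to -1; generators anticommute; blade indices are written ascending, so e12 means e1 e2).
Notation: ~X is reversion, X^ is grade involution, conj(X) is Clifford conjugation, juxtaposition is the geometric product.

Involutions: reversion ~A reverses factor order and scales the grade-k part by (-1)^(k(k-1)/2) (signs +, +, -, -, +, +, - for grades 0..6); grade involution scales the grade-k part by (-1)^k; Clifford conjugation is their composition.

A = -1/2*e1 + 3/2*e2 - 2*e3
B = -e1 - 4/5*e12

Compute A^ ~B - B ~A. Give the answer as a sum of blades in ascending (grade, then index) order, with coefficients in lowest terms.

first term: 1/2 - 6/5*e1 - 2/5*e2 - 3/2*e12 + 2*e13 + 8/5*e123
second term: -1/2 + 6/5*e1 + 2/5*e2 - 3/2*e12 + 2*e13 + 8/5*e123
Answer: 1 - 12/5*e1 - 4/5*e2


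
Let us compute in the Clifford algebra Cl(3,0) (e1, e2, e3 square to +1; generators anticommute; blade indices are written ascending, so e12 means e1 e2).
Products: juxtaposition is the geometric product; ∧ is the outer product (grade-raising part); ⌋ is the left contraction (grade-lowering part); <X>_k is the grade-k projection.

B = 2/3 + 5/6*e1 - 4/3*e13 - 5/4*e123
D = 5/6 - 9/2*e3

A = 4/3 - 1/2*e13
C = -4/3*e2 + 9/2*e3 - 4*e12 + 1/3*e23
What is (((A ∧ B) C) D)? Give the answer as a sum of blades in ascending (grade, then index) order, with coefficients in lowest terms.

step 1: 8/9 + 10/9*e1 - 19/9*e13 - 5/3*e123
step 2: -161/18*e1 - 152/27*e2 - 8/3*e3 - 71/6*e12 + 25/9*e13 + 236/27*e23 - 22/9*e123
step 3: 12 - 2155/108*e1 - 3566/81*e2 - 20/9*e3 + 41/36*e12 + 4597/108*e13 + 2642/81*e23 + 5531/108*e123
Answer: 12 - 2155/108*e1 - 3566/81*e2 - 20/9*e3 + 41/36*e12 + 4597/108*e13 + 2642/81*e23 + 5531/108*e123


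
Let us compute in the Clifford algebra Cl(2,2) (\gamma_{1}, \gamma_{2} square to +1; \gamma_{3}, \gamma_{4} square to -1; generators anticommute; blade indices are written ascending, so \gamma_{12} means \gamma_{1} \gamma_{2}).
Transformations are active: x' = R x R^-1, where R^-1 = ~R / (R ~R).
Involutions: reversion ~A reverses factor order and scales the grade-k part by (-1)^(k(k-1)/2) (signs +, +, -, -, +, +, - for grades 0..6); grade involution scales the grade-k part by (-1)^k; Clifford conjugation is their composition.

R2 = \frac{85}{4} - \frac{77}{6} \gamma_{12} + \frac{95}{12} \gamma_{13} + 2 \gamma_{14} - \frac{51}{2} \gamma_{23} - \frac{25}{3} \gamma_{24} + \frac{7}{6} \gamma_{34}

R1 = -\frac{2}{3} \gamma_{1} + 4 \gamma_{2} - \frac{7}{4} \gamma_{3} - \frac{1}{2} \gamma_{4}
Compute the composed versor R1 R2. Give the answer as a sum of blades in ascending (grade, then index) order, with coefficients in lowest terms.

Distribute over the terms of R1 (each basis-blade product reordered to ascending indices, repeated generators contracted through their squares):
(-\frac{2}{3} \gamma_{1}) R2 = -\frac{85}{6} \gamma_{1} + \frac{77}{9} \gamma_{2} - \frac{95}{18} \gamma_{3} - \frac{4}{3} \gamma_{4} + 17 \gamma_{123} + \frac{50}{9} \gamma_{124} - \frac{7}{9} \gamma_{134}
(4 \gamma_{2}) R2 = \frac{154}{3} \gamma_{1} + 85 \gamma_{2} - 102 \gamma_{3} - \frac{100}{3} \gamma_{4} - \frac{95}{3} \gamma_{123} - 8 \gamma_{124} + \frac{14}{3} \gamma_{234}
(-\frac{7}{4} \gamma_{3}) R2 = -\frac{665}{48} \gamma_{1} + \frac{357}{8} \gamma_{2} - \frac{595}{16} \gamma_{3} + \frac{49}{24} \gamma_{4} + \frac{539}{24} \gamma_{123} + \frac{7}{2} \gamma_{134} - \frac{175}{12} \gamma_{234}
(-\frac{1}{2} \gamma_{4}) R2 = -\gamma_{1} + \frac{25}{6} \gamma_{2} - \frac{7}{12} \gamma_{3} - \frac{85}{8} \gamma_{4} + \frac{77}{12} \gamma_{124} - \frac{95}{24} \gamma_{134} + \frac{51}{4} \gamma_{234}
Summing the partial products and collecting blades:
Answer: \frac{357}{16} \gamma_{1} + \frac{10249}{72} \gamma_{2} - \frac{20887}{144} \gamma_{3} - \frac{173}{4} \gamma_{4} + \frac{187}{24} \gamma_{123} + \frac{143}{36} \gamma_{124} - \frac{89}{72} \gamma_{134} + \frac{17}{6} \gamma_{234}


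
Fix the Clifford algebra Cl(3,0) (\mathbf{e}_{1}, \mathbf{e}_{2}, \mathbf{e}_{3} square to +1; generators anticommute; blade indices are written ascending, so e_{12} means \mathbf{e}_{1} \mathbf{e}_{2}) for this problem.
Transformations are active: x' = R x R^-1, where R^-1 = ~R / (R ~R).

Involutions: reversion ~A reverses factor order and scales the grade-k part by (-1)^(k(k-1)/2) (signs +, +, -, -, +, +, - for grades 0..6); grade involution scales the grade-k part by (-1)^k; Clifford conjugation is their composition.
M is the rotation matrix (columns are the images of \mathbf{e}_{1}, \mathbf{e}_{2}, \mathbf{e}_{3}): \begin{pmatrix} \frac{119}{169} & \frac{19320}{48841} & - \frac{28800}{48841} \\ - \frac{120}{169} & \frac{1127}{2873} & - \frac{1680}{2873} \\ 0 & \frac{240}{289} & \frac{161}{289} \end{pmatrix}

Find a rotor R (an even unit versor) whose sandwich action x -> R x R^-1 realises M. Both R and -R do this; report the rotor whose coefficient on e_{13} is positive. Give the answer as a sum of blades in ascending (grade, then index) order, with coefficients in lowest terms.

Method: write R = a + b12*e_{12} + b13*e_{13} + b23*e_{23} with a^2 + b12^2 + b13^2 + b23^2 = 1 (so R^-1 = ~R). Expanding the columns R e_j ~R gives tr M = 4a^2 - 1 and, from the antisymmetric part, M21 - M12 = -4a*b12, M13 - M31 = 4a*b13, M32 - M23 = -4a*b23.
Here tr M = \frac{80759}{48841}, so a^2 = (1 + tr M)/4 = \frac{32400}{48841} and a = ±\frac{180}{221}. Taking a = \frac{180}{221}: M21 - M12 = -\frac{54000}{48841}, M13 - M31 = -\frac{28800}{48841}, M32 - M23 = \frac{69120}{48841}, giving b12 = \frac{75}{221}, b13 = -\frac{40}{221}, b23 = -\frac{96}{221}, i.e. R = \frac{180}{221} + \frac{75}{221} e_{12} - \frac{40}{221} e_{13} - \frac{96}{221} e_{23}.
Its e_{13} coefficient is negative, so report the other preimage -R.
Answer: -\frac{180}{221} - \frac{75}{221} e_{12} + \frac{40}{221} e_{13} + \frac{96}{221} e_{23}. Sheet selection: the two-to-one cover makes ±R indistinguishable at the matrix level (trace \frac{80759}{48841}), so uniqueness comes from the required sign on e_{13}.


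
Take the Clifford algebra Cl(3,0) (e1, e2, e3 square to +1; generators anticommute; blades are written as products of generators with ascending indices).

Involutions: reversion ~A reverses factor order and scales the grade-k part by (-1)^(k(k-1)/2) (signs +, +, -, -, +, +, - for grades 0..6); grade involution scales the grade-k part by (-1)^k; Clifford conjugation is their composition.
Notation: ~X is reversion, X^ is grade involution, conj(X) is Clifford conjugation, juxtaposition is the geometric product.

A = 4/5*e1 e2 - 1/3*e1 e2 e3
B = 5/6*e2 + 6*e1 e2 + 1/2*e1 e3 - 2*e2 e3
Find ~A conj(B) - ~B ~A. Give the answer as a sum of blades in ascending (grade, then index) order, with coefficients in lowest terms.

first term: -24/5 - 1/6*e2 + 2*e3 - 119/90*e1 e3 - 2/5*e2 e3
second term: -24/5 - 1/6*e2 + 2*e3 + 119/90*e1 e3 + 2/5*e2 e3
Answer: -119/45*e1 e3 - 4/5*e2 e3


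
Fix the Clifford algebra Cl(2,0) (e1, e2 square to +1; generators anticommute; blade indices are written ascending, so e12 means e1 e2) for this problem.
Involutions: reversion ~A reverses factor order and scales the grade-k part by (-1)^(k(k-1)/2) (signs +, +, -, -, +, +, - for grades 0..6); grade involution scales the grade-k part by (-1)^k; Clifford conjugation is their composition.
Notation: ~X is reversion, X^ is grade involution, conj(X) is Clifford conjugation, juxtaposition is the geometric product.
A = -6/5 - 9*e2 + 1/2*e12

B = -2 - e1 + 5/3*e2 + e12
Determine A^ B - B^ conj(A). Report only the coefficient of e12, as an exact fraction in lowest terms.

first term: 169/10 - 209/30*e1 - 39/2*e2 + 34/5*e12
second term: -121/10 + 209/30*e1 - 33/2*e2 + 44/5*e12
Answer: -2


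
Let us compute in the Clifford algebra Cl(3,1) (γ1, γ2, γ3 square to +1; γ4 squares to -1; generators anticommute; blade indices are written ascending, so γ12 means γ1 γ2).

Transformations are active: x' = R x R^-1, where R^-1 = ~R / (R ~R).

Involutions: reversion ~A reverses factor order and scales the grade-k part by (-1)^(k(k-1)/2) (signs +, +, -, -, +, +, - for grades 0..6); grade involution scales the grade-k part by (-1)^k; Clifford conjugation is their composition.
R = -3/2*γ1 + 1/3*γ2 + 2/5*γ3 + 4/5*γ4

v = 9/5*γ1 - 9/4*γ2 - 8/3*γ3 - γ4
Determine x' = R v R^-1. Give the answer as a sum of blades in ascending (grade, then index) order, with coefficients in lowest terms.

~R = -3/2*γ1 + 1/3*γ2 + 2/5*γ3 + 4/5*γ4, and R ~R = 1693/900, so R^-1 = ~R / (1693/900).
R v = -223/60 + 111/40*γ12 + 82/25*γ13 + 3/50*γ14 + 1/90*γ23 + 22/15*γ24 + 26/15*γ34
Answer: 34938/8465*γ1 + 6317/6772*γ2 + 5516/5079*γ3 - 3659/1693*γ4


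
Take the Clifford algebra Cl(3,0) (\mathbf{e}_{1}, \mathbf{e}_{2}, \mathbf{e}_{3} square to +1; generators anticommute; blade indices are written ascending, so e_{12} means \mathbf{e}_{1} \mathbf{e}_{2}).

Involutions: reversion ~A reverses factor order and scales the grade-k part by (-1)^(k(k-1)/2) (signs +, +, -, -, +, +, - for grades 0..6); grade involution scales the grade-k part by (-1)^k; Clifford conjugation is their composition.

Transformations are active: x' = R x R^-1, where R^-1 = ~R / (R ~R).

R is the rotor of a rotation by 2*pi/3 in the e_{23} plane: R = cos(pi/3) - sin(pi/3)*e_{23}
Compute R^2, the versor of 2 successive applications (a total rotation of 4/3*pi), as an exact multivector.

The rotor phase is half the rotation angle and phases add under composition, so 2 steps in the e_{23} plane accumulate phase 2*(pi/3) = \frac{2 \pi}{3}: R^2 = cos(\frac{2 \pi}{3}) - sin(\frac{2 \pi}{3})*e_{23}.
cos(\frac{2 \pi}{3}) = - \frac{1}{2} and sin(\frac{2 \pi}{3}) = \frac{\sqrt{3}}{2}, so R^2 = -\frac{1}{2} - \frac{\sqrt{3}}{2} e_{23}. The net rotation is 4/3*pi; the rotor keeps the half-angle phase exactly.
Answer: -\frac{1}{2} - \frac{\sqrt{3}}{2} e_{23}


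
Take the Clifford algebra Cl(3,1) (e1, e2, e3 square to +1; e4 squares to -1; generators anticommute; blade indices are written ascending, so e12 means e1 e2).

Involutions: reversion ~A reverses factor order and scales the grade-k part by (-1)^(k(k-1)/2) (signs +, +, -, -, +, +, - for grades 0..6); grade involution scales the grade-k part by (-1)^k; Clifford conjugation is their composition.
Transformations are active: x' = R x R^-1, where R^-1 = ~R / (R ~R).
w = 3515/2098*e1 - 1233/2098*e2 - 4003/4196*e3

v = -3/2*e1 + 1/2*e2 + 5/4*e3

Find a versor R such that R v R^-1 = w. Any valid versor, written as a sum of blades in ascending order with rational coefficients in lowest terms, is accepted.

Take R = v + w = 184/1049*e1 - 92/1049*e2 + 621/2098*e3. Because q(v) = q(w) = 65/16, conjugation by R sends v exactly to w.
Answer: 184/1049*e1 - 92/1049*e2 + 621/2098*e3


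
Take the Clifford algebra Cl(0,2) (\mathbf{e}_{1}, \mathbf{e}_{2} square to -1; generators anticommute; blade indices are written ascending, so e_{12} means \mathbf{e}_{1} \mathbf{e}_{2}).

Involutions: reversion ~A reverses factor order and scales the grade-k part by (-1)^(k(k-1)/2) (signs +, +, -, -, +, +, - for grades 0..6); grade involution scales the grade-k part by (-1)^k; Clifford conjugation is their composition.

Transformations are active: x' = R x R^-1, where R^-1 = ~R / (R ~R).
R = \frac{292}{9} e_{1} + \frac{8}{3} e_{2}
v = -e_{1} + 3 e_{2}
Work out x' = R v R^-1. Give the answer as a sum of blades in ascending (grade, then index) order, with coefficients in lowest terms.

~R = \frac{292}{9} e_{1} + \frac{8}{3} e_{2}, and R ~R = -\frac{85840}{81}, so R^-1 = ~R / (-\frac{85840}{81}).
R v = \frac{220}{9} + 100 e_{12}
Answer: -\frac{533}{1073} e_{1} - \frac{3351}{1073} e_{2}


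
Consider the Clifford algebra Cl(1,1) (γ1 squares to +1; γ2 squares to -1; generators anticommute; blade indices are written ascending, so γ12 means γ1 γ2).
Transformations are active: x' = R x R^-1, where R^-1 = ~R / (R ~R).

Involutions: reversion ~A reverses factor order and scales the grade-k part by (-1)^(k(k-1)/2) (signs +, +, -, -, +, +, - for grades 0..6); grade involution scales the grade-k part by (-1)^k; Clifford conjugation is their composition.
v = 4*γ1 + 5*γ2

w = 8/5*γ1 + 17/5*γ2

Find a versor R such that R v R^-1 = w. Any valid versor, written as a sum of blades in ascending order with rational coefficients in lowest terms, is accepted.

Why this works: both vectors square to -9, so q(v) = q(w) and R = v + w = 28/5*γ1 + 42/5*γ2 carries v to w — its own direction survives, the complement (v - w)/2 flips.
Answer: 28/5*γ1 + 42/5*γ2


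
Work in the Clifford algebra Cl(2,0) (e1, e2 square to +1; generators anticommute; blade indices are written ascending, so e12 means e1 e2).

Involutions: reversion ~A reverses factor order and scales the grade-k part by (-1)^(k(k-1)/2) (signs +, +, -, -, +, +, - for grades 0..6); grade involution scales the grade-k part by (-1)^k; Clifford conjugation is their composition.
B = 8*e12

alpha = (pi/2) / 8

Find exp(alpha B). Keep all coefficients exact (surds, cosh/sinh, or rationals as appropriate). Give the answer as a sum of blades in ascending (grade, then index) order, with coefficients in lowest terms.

B^2 = (8)^2*(e12)^2 = 64*(-1) = -64 (a basis 2-blade squares to minus the product of its generators' squares).
B^2 = -64 — since the square is negative, the closed form is circular: l = 8, alpha*l = pi/2, so exp(alpha B) = cos(pi/2) + (sin(pi/2)/8)*B = 0 + (1/8)*B.
Answer: e12


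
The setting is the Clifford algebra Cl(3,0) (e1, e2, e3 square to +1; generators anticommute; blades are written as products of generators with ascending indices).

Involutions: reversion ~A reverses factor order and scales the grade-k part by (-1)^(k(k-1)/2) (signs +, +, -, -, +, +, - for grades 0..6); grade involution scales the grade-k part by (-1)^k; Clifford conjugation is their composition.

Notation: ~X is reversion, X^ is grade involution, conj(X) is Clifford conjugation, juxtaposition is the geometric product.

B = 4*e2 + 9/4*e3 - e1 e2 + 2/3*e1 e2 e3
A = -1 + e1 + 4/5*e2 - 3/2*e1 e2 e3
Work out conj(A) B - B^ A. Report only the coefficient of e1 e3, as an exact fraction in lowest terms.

first term: -11/5 - 4/5*e1 - 3*e2 - 15/4*e3 - 51/8*e1 e2 + 257/60*e1 e3 - 37/15*e2 e3 - 2/3*e1 e2 e3
second term: -21/5 - 4/5*e1 + 5*e2 + 3/4*e3 + 67/8*e1 e2 - 193/60*e1 e3 + 17/15*e2 e3 + 2/3*e1 e2 e3
Answer: 15/2


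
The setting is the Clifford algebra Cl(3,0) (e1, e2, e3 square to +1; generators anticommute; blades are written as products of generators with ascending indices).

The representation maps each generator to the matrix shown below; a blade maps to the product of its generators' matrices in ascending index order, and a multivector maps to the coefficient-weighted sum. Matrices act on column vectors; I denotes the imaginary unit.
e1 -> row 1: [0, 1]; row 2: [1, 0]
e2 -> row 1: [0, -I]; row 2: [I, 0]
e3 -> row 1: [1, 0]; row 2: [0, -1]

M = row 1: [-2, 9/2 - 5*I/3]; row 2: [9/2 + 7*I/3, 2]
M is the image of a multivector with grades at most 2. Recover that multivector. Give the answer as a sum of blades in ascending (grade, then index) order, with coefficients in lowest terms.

Method: 1, rho(e1), rho(e2), rho(e3) form a trace-orthogonal basis of the 2x2 complex matrices (tr(X Y) = 2 if X = Y, else 0), so M = m0*1 + m1*rho(e1) + m2*rho(e2) + m3*rho(e3) with m0 = tr(M)/2 = 0, m1 = tr(M rho(e1))/2 = 9/2 + I/3, m2 = tr(M rho(e2))/2 = 2, m3 = tr(M rho(e3))/2 = -2.
Multiplying table entries, the bivector images are rho(e1 e2) = I*rho(e3), rho(e1 e3) = -I*rho(e2), rho(e2 e3) = I*rho(e1); with real blade coefficients the real parts of m0..m3 are the coefficients of 1, e1, e2, e3 and the imaginary parts give the bivectors (e2 e3: Im m1, e1 e3: -Im m2, e1 e2: Im m3).
Answer: 9/2*e1 + 2*e2 - 2*e3 + 1/3*e2 e3


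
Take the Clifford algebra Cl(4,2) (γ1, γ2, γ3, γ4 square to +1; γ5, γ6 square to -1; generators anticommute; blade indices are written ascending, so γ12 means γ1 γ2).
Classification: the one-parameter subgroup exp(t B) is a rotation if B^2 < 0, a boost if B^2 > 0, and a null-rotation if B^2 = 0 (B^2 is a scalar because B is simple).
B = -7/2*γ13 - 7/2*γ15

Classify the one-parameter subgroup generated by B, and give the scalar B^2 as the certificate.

B^2 term by term: the squares give (-7/2)^2*(γ13)^2 + (-7/2)^2*(γ15)^2 = 49/4*(-1) + 49/4*(+1) = 0 (each basis 2-blade squares to minus the product of its generators' squares); cross terms between blades sharing an index anticommute and cancel. So B^2 = 0.
Answer: null-rotation, certificate B^2 = 0. Check the certificate: B^2 = 0, and that sign is decisive whatever form B takes.


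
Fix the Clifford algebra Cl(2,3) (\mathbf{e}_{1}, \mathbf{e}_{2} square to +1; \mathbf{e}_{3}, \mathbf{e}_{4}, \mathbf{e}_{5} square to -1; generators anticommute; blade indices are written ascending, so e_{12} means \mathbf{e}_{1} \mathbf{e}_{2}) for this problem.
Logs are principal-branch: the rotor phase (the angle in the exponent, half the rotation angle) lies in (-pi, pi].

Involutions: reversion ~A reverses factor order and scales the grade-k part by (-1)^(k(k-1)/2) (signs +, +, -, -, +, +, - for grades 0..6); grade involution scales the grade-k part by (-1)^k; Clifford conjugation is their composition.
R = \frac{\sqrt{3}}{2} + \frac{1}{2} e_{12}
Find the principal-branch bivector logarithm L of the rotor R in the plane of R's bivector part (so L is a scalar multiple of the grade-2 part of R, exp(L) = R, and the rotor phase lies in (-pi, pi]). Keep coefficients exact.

The scalar part of R is \frac{\sqrt{3}}{2}, so the principal-branch rotor phase is pinned; divide the bivector part by its sine to get the unit plane — L is the phase times that plane.
Concretely: cos(phase) = \frac{\sqrt{3}}{2} gives phase = ±\frac{\pi}{6}, and since phase/sin(phase) is even the sign is immaterial: L = (phase/sin(phase)) * <R>_2 = (\frac{\pi}{3}) * <R>_2.
Answer: \frac{\pi}{6} e_{12}


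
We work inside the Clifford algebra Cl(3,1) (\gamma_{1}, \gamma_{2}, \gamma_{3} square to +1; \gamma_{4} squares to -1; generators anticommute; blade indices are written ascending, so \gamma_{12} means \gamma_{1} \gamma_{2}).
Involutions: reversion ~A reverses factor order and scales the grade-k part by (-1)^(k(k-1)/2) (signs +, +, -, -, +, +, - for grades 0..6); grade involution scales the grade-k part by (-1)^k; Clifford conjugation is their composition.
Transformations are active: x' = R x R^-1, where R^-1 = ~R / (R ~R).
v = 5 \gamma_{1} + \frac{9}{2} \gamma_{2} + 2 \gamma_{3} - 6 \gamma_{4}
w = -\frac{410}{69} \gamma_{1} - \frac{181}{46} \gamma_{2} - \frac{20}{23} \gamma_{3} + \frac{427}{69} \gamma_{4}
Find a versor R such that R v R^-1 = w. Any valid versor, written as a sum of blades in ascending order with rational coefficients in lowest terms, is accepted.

Reasoning: v^2 = w^2 = \frac{53}{4} since conjugation preserves the quadratic form; R = v + w = -\frac{65}{69} \gamma_{1} + \frac{13}{23} \gamma_{2} + \frac{26}{23} \gamma_{3} + \frac{13}{69} \gamma_{4} is then valid when invertible, keeping its own part and reversing (v - w)/2.
Answer: -\frac{65}{69} \gamma_{1} + \frac{13}{23} \gamma_{2} + \frac{26}{23} \gamma_{3} + \frac{13}{69} \gamma_{4}


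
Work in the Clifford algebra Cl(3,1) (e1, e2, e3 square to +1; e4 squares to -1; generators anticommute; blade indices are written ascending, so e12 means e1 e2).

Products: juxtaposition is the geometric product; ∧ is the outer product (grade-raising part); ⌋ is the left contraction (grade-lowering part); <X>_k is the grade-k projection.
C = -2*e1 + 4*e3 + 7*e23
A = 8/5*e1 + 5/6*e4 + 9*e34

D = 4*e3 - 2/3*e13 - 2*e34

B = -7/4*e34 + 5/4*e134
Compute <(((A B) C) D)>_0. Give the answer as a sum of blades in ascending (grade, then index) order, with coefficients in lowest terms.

step 1: -63/4 + 45/4*e1 - 35/24*e3 - 25/24*e13 + 2*e34 - 14/5*e134
step 2: -85/3 + 82/3*e1 + 245/24*e2 - 781/12*e3 - 8*e4 + 175/24*e12 + 505/12*e13 + 56/5*e14 - 441/4*e23 - 14*e24 + 28/5*e34 + 315/4*e123 + 98/5*e124 - 4*e134
step 3: -21913/90 + 2393/18*e1 - 987/2*e2 - 1040/9*e3 + 1051/10*e4 + 777/2*e12 + 4762/45*e13 - 1933/30*e14 + 2653/36*e23 + 441/2*e24 + 406/5*e34 - 581/180*e123 - 315/2*e124 - 1412/15*e134 + 973/20*e234 - 6139/60*e1234
step 4: -21913/90
Answer: -21913/90


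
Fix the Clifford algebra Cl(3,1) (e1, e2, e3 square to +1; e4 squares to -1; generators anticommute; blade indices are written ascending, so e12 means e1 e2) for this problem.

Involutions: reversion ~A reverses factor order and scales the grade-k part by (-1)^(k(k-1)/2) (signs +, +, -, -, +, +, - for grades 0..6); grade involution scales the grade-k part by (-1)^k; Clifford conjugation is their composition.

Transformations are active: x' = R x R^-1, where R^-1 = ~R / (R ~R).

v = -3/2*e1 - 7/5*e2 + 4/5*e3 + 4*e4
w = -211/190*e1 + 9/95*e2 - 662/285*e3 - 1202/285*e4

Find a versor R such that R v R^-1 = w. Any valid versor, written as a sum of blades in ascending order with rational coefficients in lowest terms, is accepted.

A norm check does it: q(v) = q(w) = -223/20, hence R = v + w = -248/95*e1 - 124/95*e2 - 434/285*e3 - 62/285*e4 realises the map — parallel part kept, (v - w)/2 negated, v carried to w.
Answer: -248/95*e1 - 124/95*e2 - 434/285*e3 - 62/285*e4


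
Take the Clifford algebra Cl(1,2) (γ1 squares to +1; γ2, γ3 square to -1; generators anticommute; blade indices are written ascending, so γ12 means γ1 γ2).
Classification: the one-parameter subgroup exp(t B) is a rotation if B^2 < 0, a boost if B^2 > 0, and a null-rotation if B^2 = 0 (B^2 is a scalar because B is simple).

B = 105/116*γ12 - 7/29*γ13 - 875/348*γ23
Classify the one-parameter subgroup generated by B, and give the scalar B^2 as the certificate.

B^2 term by term: the squares give (105/116)^2*(γ12)^2 + (-7/29)^2*(γ13)^2 + (-875/348)^2*(γ23)^2 = 11025/13456*(+1) + 49/841*(+1) + 765625/121104*(-1) = -49/9 (each basis 2-blade squares to minus the product of its generators' squares); cross terms between blades sharing an index anticommute and cancel. So B^2 = -49/9.
Answer: rotation, certificate B^2 = -49/9. One invariant decides it: the square -49/9 survives every conjugation, and its sign is exactly the classification.


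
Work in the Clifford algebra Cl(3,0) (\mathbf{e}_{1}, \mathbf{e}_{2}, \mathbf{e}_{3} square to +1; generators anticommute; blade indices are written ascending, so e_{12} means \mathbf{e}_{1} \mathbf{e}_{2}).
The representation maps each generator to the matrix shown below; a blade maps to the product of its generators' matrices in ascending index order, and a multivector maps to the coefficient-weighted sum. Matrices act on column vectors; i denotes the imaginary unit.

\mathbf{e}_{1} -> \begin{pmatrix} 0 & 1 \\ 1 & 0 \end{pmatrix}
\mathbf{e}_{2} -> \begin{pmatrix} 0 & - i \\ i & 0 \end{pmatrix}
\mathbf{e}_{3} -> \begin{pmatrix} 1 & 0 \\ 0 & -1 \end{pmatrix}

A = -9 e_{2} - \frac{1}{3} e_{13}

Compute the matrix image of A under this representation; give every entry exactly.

Bivector images (products of the table entries): rho(e_{13}) = rho(\mathbf{e}_{1})rho(\mathbf{e}_{3}) = \begin{pmatrix} 0 & -1 \\ 1 & 0 \end{pmatrix}.
M = (-9)*rho(e_{2}) + (-\frac{1}{3})*rho(e_{13}), summed entrywise:
Answer: \begin{pmatrix} 0 & \frac{1}{3} + 9 i \\ - \frac{1}{3} - 9 i & 0 \end{pmatrix}


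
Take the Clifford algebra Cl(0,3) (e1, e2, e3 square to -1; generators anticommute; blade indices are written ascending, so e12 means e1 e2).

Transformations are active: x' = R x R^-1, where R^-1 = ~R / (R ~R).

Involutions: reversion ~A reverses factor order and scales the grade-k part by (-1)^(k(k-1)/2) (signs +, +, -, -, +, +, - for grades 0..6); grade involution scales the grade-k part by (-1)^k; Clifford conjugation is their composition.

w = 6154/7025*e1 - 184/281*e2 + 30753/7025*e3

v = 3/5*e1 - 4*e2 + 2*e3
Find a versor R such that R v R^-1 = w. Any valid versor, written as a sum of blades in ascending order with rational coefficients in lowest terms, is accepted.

Take R = v + w = 10369/7025*e1 - 1308/281*e2 + 44803/7025*e3. Because q(v) = q(w) = -509/25, conjugation by R sends v exactly to w.
Answer: 10369/7025*e1 - 1308/281*e2 + 44803/7025*e3
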